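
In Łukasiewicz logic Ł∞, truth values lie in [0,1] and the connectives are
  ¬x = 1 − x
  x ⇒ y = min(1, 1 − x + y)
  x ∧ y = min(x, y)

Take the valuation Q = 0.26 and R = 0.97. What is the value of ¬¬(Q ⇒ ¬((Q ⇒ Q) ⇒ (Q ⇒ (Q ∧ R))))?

Q ⇒ Q = min(1, 1 − 0.26 + 0.26) = min(1, 1.00) = 1.00
Q ∧ R = min(0.26, 0.97) = 0.26
Q ⇒ (Q ∧ R) = min(1, 1 − 0.26 + 0.26) = min(1, 1.00) = 1.00
(Q ⇒ Q) ⇒ (Q ⇒ (Q ∧ R)) = min(1, 1 − 1.00 + 1.00) = min(1, 1.00) = 1.00
¬((Q ⇒ Q) ⇒ (Q ⇒ (Q ∧ R))) = 1 − 1.00 = 0.00
Q ⇒ ¬((Q ⇒ Q) ⇒ (Q ⇒ (Q ∧ R))) = min(1, 1 − 0.26 + 0.00) = min(1, 0.74) = 0.74
¬(Q ⇒ ¬((Q ⇒ Q) ⇒ (Q ⇒ (Q ∧ R)))) = 1 − 0.74 = 0.26
¬¬(Q ⇒ ¬((Q ⇒ Q) ⇒ (Q ⇒ (Q ∧ R)))) = 1 − 0.26 = 0.74

0.74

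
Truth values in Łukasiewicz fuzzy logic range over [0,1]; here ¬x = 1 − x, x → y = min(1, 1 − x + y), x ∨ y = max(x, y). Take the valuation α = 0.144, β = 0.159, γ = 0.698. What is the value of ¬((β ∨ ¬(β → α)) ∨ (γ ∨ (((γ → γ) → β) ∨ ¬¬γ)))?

β → α = min(1, 1 − 0.159 + 0.144) = min(1, 0.985) = 0.985
¬(β → α) = 1 − 0.985 = 0.015
β ∨ ¬(β → α) = max(0.159, 0.015) = 0.159
γ → γ = min(1, 1 − 0.698 + 0.698) = min(1, 1.000) = 1.000
(γ → γ) → β = min(1, 1 − 1.000 + 0.159) = min(1, 0.159) = 0.159
¬γ = 1 − 0.698 = 0.302
¬¬γ = 1 − 0.302 = 0.698
((γ → γ) → β) ∨ ¬¬γ = max(0.159, 0.698) = 0.698
γ ∨ (((γ → γ) → β) ∨ ¬¬γ) = max(0.698, 0.698) = 0.698
(β ∨ ¬(β → α)) ∨ (γ ∨ (((γ → γ) → β) ∨ ¬¬γ)) = max(0.159, 0.698) = 0.698
¬((β ∨ ¬(β → α)) ∨ (γ ∨ (((γ → γ) → β) ∨ ¬¬γ))) = 1 − 0.698 = 0.302

0.302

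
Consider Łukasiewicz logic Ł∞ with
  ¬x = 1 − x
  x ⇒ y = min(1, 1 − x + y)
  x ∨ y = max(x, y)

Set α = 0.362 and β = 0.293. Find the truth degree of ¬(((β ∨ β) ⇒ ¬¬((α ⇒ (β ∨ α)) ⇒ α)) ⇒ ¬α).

β ∨ β = max(0.293, 0.293) = 0.293
β ∨ α = max(0.293, 0.362) = 0.362
α ⇒ (β ∨ α) = min(1, 1 − 0.362 + 0.362) = min(1, 1.000) = 1.000
(α ⇒ (β ∨ α)) ⇒ α = min(1, 1 − 1.000 + 0.362) = min(1, 0.362) = 0.362
¬((α ⇒ (β ∨ α)) ⇒ α) = 1 − 0.362 = 0.638
¬¬((α ⇒ (β ∨ α)) ⇒ α) = 1 − 0.638 = 0.362
(β ∨ β) ⇒ ¬¬((α ⇒ (β ∨ α)) ⇒ α) = min(1, 1 − 0.293 + 0.362) = min(1, 1.069) = 1.000
¬α = 1 − 0.362 = 0.638
((β ∨ β) ⇒ ¬¬((α ⇒ (β ∨ α)) ⇒ α)) ⇒ ¬α = min(1, 1 − 1.000 + 0.638) = min(1, 0.638) = 0.638
¬(((β ∨ β) ⇒ ¬¬((α ⇒ (β ∨ α)) ⇒ α)) ⇒ ¬α) = 1 − 0.638 = 0.362

0.362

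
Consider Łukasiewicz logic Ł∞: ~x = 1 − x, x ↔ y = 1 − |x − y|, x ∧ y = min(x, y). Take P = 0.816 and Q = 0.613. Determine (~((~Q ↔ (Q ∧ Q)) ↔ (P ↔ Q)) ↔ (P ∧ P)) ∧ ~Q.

~Q = 1 − 0.613 = 0.387
Q ∧ Q = min(0.613, 0.613) = 0.613
~Q ↔ (Q ∧ Q) = 1 − |0.387 − 0.613| = 1 − 0.226 = 0.774
P ↔ Q = 1 − |0.816 − 0.613| = 1 − 0.203 = 0.797
(~Q ↔ (Q ∧ Q)) ↔ (P ↔ Q) = 1 − |0.774 − 0.797| = 1 − 0.023 = 0.977
~((~Q ↔ (Q ∧ Q)) ↔ (P ↔ Q)) = 1 − 0.977 = 0.023
P ∧ P = min(0.816, 0.816) = 0.816
~((~Q ↔ (Q ∧ Q)) ↔ (P ↔ Q)) ↔ (P ∧ P) = 1 − |0.023 − 0.816| = 1 − 0.793 = 0.207
(~((~Q ↔ (Q ∧ Q)) ↔ (P ↔ Q)) ↔ (P ∧ P)) ∧ ~Q = min(0.207, 0.387) = 0.207

0.207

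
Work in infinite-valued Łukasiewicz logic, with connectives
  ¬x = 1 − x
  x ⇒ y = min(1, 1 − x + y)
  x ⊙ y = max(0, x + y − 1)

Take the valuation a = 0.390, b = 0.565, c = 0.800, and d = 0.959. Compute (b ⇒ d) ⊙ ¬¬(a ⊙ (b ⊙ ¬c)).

b ⇒ d = min(1, 1 − 0.565 + 0.959) = min(1, 1.394) = 1.000
¬c = 1 − 0.800 = 0.200
b ⊙ ¬c = max(0, 0.565 + 0.200 − 1) = max(0, -0.235) = 0.000
a ⊙ (b ⊙ ¬c) = max(0, 0.390 + 0.000 − 1) = max(0, -0.610) = 0.000
¬(a ⊙ (b ⊙ ¬c)) = 1 − 0.000 = 1.000
¬¬(a ⊙ (b ⊙ ¬c)) = 1 − 1.000 = 0.000
(b ⇒ d) ⊙ ¬¬(a ⊙ (b ⊙ ¬c)) = max(0, 1.000 + 0.000 − 1) = max(0, 0.000) = 0.000

0.000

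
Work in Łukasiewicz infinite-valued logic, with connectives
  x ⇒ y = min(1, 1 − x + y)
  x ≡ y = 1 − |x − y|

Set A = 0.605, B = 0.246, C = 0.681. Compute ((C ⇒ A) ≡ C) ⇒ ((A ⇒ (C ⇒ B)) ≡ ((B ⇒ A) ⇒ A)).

C ⇒ A = min(1, 1 − 0.681 + 0.605) = min(1, 0.924) = 0.924
(C ⇒ A) ≡ C = 1 − |0.924 − 0.681| = 1 − 0.243 = 0.757
C ⇒ B = min(1, 1 − 0.681 + 0.246) = min(1, 0.565) = 0.565
A ⇒ (C ⇒ B) = min(1, 1 − 0.605 + 0.565) = min(1, 0.960) = 0.960
B ⇒ A = min(1, 1 − 0.246 + 0.605) = min(1, 1.359) = 1.000
(B ⇒ A) ⇒ A = min(1, 1 − 1.000 + 0.605) = min(1, 0.605) = 0.605
(A ⇒ (C ⇒ B)) ≡ ((B ⇒ A) ⇒ A) = 1 − |0.960 − 0.605| = 1 − 0.355 = 0.645
((C ⇒ A) ≡ C) ⇒ ((A ⇒ (C ⇒ B)) ≡ ((B ⇒ A) ⇒ A)) = min(1, 1 − 0.757 + 0.645) = min(1, 0.888) = 0.888

0.888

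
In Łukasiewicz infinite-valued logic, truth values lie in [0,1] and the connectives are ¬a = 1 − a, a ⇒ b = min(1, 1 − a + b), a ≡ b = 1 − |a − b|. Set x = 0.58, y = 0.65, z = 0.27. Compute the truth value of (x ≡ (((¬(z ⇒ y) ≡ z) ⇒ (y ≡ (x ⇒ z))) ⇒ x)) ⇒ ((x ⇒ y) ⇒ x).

0.58

z ⇒ y = min(1, 1 − 0.27 + 0.65) = min(1, 1.38) = 1.00
¬(z ⇒ y) = 1 − 1.00 = 0.00
¬(z ⇒ y) ≡ z = 1 − |0.00 − 0.27| = 1 − 0.27 = 0.73
x ⇒ z = min(1, 1 − 0.58 + 0.27) = min(1, 0.69) = 0.69
y ≡ (x ⇒ z) = 1 − |0.65 − 0.69| = 1 − 0.04 = 0.96
(¬(z ⇒ y) ≡ z) ⇒ (y ≡ (x ⇒ z)) = min(1, 1 − 0.73 + 0.96) = min(1, 1.23) = 1.00
((¬(z ⇒ y) ≡ z) ⇒ (y ≡ (x ⇒ z))) ⇒ x = min(1, 1 − 1.00 + 0.58) = min(1, 0.58) = 0.58
x ≡ (((¬(z ⇒ y) ≡ z) ⇒ (y ≡ (x ⇒ z))) ⇒ x) = 1 − |0.58 − 0.58| = 1 − 0.00 = 1.00
x ⇒ y = min(1, 1 − 0.58 + 0.65) = min(1, 1.07) = 1.00
(x ⇒ y) ⇒ x = min(1, 1 − 1.00 + 0.58) = min(1, 0.58) = 0.58
(x ≡ (((¬(z ⇒ y) ≡ z) ⇒ (y ≡ (x ⇒ z))) ⇒ x)) ⇒ ((x ⇒ y) ⇒ x) = min(1, 1 − 1.00 + 0.58) = min(1, 0.58) = 0.58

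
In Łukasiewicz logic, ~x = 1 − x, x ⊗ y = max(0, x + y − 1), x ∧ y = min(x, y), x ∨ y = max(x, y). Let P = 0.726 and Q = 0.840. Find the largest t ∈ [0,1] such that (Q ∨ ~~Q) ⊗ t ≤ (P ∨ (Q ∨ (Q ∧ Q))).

1.000

~Q = 1 − 0.840 = 0.160
~~Q = 1 − 0.160 = 0.840
Q ∨ ~~Q = max(0.840, 0.840) = 0.840
So the left factor is Q ∨ ~~Q = 0.840.
Q ∧ Q = min(0.840, 0.840) = 0.840
Q ∨ (Q ∧ Q) = max(0.840, 0.840) = 0.840
P ∨ (Q ∨ (Q ∧ Q)) = max(0.726, 0.840) = 0.840
So the right-hand bound is P ∨ (Q ∨ (Q ∧ Q)) = 0.840.
The residuum of the Łukasiewicz t-norm gives the supremum: min(1, 1 − 0.840 + 0.840).
1 − 0.840 + 0.840 = 1.000, so t = min(1, 1.000) = 1.000.
Check: 0.840 ⊗ 1.000 = max(0, 0.840) = 0.840 ≤ 0.840.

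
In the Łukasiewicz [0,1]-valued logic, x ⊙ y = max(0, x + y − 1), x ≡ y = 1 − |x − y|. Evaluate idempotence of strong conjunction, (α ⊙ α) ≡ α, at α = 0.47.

0.53

α ⊙ α = max(0, 0.47 + 0.47 − 1) = max(0, -0.06) = 0.00
(α ⊙ α) ≡ α = 1 − |0.00 − 0.47| = 1 − 0.47 = 0.53
(The value 0.53 < 1 shows this instance is not satisfied; fails in Ł∞ since a ⊗ a = max(0, 2a−1) ≠ a in general.)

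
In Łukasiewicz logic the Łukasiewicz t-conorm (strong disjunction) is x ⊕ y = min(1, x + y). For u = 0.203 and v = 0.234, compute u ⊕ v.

0.437

u ⊕ v = min(1, 0.203 + 0.234) = min(1, 0.437) = 0.437
For comparison, the Gödel t-conorm max(x, y) would give 0.234.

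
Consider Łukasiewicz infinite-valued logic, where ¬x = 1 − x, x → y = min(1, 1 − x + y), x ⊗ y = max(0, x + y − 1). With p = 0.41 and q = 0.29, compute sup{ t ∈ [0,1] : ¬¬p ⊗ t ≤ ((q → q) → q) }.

¬p = 1 − 0.41 = 0.59
¬¬p = 1 − 0.59 = 0.41
So the left factor is ¬¬p = 0.41.
q → q = min(1, 1 − 0.29 + 0.29) = min(1, 1.00) = 1.00
(q → q) → q = min(1, 1 − 1.00 + 0.29) = min(1, 0.29) = 0.29
So the right-hand bound is (q → q) → q = 0.29.
The residuum of the Łukasiewicz t-norm gives the supremum: min(1, 1 − 0.41 + 0.29).
1 − 0.41 + 0.29 = 0.88, so t = min(1, 0.88) = 0.88.
Check: 0.41 ⊗ 0.88 = max(0, 0.29) = 0.29 ≤ 0.29.

0.88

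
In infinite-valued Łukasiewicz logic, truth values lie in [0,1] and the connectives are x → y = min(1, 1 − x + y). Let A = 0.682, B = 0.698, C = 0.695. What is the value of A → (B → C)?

1.000

B → C = min(1, 1 − 0.698 + 0.695) = min(1, 0.997) = 0.997
A → (B → C) = min(1, 1 − 0.682 + 0.997) = min(1, 1.315) = 1.000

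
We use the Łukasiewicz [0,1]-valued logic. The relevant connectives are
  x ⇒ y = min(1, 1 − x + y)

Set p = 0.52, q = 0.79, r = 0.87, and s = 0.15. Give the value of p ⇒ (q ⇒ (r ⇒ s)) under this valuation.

r ⇒ s = min(1, 1 − 0.87 + 0.15) = min(1, 0.28) = 0.28
q ⇒ (r ⇒ s) = min(1, 1 − 0.79 + 0.28) = min(1, 0.49) = 0.49
p ⇒ (q ⇒ (r ⇒ s)) = min(1, 1 − 0.52 + 0.49) = min(1, 0.97) = 0.97

0.97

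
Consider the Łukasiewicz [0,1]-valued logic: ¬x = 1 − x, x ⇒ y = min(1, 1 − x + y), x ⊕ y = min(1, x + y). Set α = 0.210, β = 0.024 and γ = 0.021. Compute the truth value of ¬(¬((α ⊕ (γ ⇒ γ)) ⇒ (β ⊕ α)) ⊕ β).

0.210

γ ⇒ γ = min(1, 1 − 0.021 + 0.021) = min(1, 1.000) = 1.000
α ⊕ (γ ⇒ γ) = min(1, 0.210 + 1.000) = min(1, 1.210) = 1.000
β ⊕ α = min(1, 0.024 + 0.210) = min(1, 0.234) = 0.234
(α ⊕ (γ ⇒ γ)) ⇒ (β ⊕ α) = min(1, 1 − 1.000 + 0.234) = min(1, 0.234) = 0.234
¬((α ⊕ (γ ⇒ γ)) ⇒ (β ⊕ α)) = 1 − 0.234 = 0.766
¬((α ⊕ (γ ⇒ γ)) ⇒ (β ⊕ α)) ⊕ β = min(1, 0.766 + 0.024) = min(1, 0.790) = 0.790
¬(¬((α ⊕ (γ ⇒ γ)) ⇒ (β ⊕ α)) ⊕ β) = 1 − 0.790 = 0.210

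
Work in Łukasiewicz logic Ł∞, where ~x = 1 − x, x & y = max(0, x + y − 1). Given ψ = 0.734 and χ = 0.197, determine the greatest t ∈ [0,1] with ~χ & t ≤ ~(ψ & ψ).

0.729

~χ = 1 − 0.197 = 0.803
So the left factor is ~χ = 0.803.
ψ & ψ = max(0, 0.734 + 0.734 − 1) = max(0, 0.468) = 0.468
~(ψ & ψ) = 1 − 0.468 = 0.532
So the right-hand bound is ~(ψ & ψ) = 0.532.
The residuum of the Łukasiewicz t-norm gives the supremum: min(1, 1 − 0.803 + 0.532).
1 − 0.803 + 0.532 = 0.729, so t = min(1, 0.729) = 0.729.
Check: 0.803 & 0.729 = max(0, 0.532) = 0.532 ≤ 0.532.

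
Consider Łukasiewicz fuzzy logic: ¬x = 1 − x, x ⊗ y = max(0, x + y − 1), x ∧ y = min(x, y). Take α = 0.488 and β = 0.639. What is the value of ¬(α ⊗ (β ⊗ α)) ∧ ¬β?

β ⊗ α = max(0, 0.639 + 0.488 − 1) = max(0, 0.127) = 0.127
α ⊗ (β ⊗ α) = max(0, 0.488 + 0.127 − 1) = max(0, -0.385) = 0.000
¬(α ⊗ (β ⊗ α)) = 1 − 0.000 = 1.000
¬β = 1 − 0.639 = 0.361
¬(α ⊗ (β ⊗ α)) ∧ ¬β = min(1.000, 0.361) = 0.361

0.361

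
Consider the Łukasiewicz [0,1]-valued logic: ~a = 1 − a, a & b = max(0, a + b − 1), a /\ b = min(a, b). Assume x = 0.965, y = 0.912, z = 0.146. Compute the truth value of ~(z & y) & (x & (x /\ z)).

0.053

z & y = max(0, 0.146 + 0.912 − 1) = max(0, 0.058) = 0.058
~(z & y) = 1 − 0.058 = 0.942
x /\ z = min(0.965, 0.146) = 0.146
x & (x /\ z) = max(0, 0.965 + 0.146 − 1) = max(0, 0.111) = 0.111
~(z & y) & (x & (x /\ z)) = max(0, 0.942 + 0.111 − 1) = max(0, 0.053) = 0.053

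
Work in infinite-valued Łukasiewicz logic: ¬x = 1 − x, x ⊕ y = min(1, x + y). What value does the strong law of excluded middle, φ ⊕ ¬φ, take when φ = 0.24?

1.00

¬φ = 1 − 0.24 = 0.76
φ ⊕ ¬φ = min(1, 0.24 + 0.76) = min(1, 1.00) = 1.00
(As expected: always 1 in Ł∞ since a ⊕ (1−a) = 1.)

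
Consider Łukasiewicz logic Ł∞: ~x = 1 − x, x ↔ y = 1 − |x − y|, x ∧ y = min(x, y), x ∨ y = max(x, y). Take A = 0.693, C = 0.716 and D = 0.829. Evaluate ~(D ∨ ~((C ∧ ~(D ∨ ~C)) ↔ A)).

~C = 1 − 0.716 = 0.284
D ∨ ~C = max(0.829, 0.284) = 0.829
~(D ∨ ~C) = 1 − 0.829 = 0.171
C ∧ ~(D ∨ ~C) = min(0.716, 0.171) = 0.171
(C ∧ ~(D ∨ ~C)) ↔ A = 1 − |0.171 − 0.693| = 1 − 0.522 = 0.478
~((C ∧ ~(D ∨ ~C)) ↔ A) = 1 − 0.478 = 0.522
D ∨ ~((C ∧ ~(D ∨ ~C)) ↔ A) = max(0.829, 0.522) = 0.829
~(D ∨ ~((C ∧ ~(D ∨ ~C)) ↔ A)) = 1 − 0.829 = 0.171

0.171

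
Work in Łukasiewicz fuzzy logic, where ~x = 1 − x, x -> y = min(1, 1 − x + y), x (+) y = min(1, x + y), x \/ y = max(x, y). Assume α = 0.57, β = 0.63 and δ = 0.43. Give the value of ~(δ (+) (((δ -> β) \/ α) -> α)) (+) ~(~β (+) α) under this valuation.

0.06

δ -> β = min(1, 1 − 0.43 + 0.63) = min(1, 1.20) = 1.00
(δ -> β) \/ α = max(1.00, 0.57) = 1.00
((δ -> β) \/ α) -> α = min(1, 1 − 1.00 + 0.57) = min(1, 0.57) = 0.57
δ (+) (((δ -> β) \/ α) -> α) = min(1, 0.43 + 0.57) = min(1, 1.00) = 1.00
~(δ (+) (((δ -> β) \/ α) -> α)) = 1 − 1.00 = 0.00
~β = 1 − 0.63 = 0.37
~β (+) α = min(1, 0.37 + 0.57) = min(1, 0.94) = 0.94
~(~β (+) α) = 1 − 0.94 = 0.06
~(δ (+) (((δ -> β) \/ α) -> α)) (+) ~(~β (+) α) = min(1, 0.00 + 0.06) = min(1, 0.06) = 0.06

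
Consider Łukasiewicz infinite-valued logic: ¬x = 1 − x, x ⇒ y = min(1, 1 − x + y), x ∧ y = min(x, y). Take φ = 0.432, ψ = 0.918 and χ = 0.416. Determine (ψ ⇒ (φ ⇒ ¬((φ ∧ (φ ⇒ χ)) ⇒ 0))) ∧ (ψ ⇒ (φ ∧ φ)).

φ ⇒ χ = min(1, 1 − 0.432 + 0.416) = min(1, 0.984) = 0.984
φ ∧ (φ ⇒ χ) = min(0.432, 0.984) = 0.432
(φ ∧ (φ ⇒ χ)) ⇒ 0 = min(1, 1 − 0.432 + 0.000) = min(1, 0.568) = 0.568
¬((φ ∧ (φ ⇒ χ)) ⇒ 0) = 1 − 0.568 = 0.432
φ ⇒ ¬((φ ∧ (φ ⇒ χ)) ⇒ 0) = min(1, 1 − 0.432 + 0.432) = min(1, 1.000) = 1.000
ψ ⇒ (φ ⇒ ¬((φ ∧ (φ ⇒ χ)) ⇒ 0)) = min(1, 1 − 0.918 + 1.000) = min(1, 1.082) = 1.000
φ ∧ φ = min(0.432, 0.432) = 0.432
ψ ⇒ (φ ∧ φ) = min(1, 1 − 0.918 + 0.432) = min(1, 0.514) = 0.514
(ψ ⇒ (φ ⇒ ¬((φ ∧ (φ ⇒ χ)) ⇒ 0))) ∧ (ψ ⇒ (φ ∧ φ)) = min(1.000, 0.514) = 0.514

0.514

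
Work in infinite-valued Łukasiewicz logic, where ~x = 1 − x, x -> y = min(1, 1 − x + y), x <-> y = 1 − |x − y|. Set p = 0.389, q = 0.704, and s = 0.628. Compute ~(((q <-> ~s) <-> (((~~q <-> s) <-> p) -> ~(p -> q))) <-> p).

0.478

~s = 1 − 0.628 = 0.372
q <-> ~s = 1 − |0.704 − 0.372| = 1 − 0.332 = 0.668
~q = 1 − 0.704 = 0.296
~~q = 1 − 0.296 = 0.704
~~q <-> s = 1 − |0.704 − 0.628| = 1 − 0.076 = 0.924
(~~q <-> s) <-> p = 1 − |0.924 − 0.389| = 1 − 0.535 = 0.465
p -> q = min(1, 1 − 0.389 + 0.704) = min(1, 1.315) = 1.000
~(p -> q) = 1 − 1.000 = 0.000
((~~q <-> s) <-> p) -> ~(p -> q) = min(1, 1 − 0.465 + 0.000) = min(1, 0.535) = 0.535
(q <-> ~s) <-> (((~~q <-> s) <-> p) -> ~(p -> q)) = 1 − |0.668 − 0.535| = 1 − 0.133 = 0.867
((q <-> ~s) <-> (((~~q <-> s) <-> p) -> ~(p -> q))) <-> p = 1 − |0.867 − 0.389| = 1 − 0.478 = 0.522
~(((q <-> ~s) <-> (((~~q <-> s) <-> p) -> ~(p -> q))) <-> p) = 1 − 0.522 = 0.478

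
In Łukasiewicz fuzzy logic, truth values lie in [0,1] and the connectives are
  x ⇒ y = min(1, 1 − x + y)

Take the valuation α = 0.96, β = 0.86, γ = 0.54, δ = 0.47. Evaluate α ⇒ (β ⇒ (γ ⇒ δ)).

γ ⇒ δ = min(1, 1 − 0.54 + 0.47) = min(1, 0.93) = 0.93
β ⇒ (γ ⇒ δ) = min(1, 1 − 0.86 + 0.93) = min(1, 1.07) = 1.00
α ⇒ (β ⇒ (γ ⇒ δ)) = min(1, 1 − 0.96 + 1.00) = min(1, 1.04) = 1.00

1.00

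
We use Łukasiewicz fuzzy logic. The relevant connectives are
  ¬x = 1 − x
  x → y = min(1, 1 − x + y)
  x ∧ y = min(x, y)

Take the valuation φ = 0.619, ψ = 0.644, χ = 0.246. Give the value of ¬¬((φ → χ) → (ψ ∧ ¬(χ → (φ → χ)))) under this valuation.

0.373

φ → χ = min(1, 1 − 0.619 + 0.246) = min(1, 0.627) = 0.627
χ → (φ → χ) = min(1, 1 − 0.246 + 0.627) = min(1, 1.381) = 1.000
¬(χ → (φ → χ)) = 1 − 1.000 = 0.000
ψ ∧ ¬(χ → (φ → χ)) = min(0.644, 0.000) = 0.000
(φ → χ) → (ψ ∧ ¬(χ → (φ → χ))) = min(1, 1 − 0.627 + 0.000) = min(1, 0.373) = 0.373
¬((φ → χ) → (ψ ∧ ¬(χ → (φ → χ)))) = 1 − 0.373 = 0.627
¬¬((φ → χ) → (ψ ∧ ¬(χ → (φ → χ)))) = 1 − 0.627 = 0.373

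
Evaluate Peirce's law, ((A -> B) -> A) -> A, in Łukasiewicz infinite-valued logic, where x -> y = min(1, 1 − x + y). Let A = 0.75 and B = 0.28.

0.75

A -> B = min(1, 1 − 0.75 + 0.28) = min(1, 0.53) = 0.53
(A -> B) -> A = min(1, 1 − 0.53 + 0.75) = min(1, 1.22) = 1.00
((A -> B) -> A) -> A = min(1, 1 − 1.00 + 0.75) = min(1, 0.75) = 0.75
(The value 0.75 < 1 shows this instance is not satisfied; not a Ł∞-tautology in general.)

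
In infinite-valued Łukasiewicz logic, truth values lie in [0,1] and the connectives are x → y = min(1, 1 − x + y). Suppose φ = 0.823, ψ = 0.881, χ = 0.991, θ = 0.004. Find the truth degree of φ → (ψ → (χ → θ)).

0.309

χ → θ = min(1, 1 − 0.991 + 0.004) = min(1, 0.013) = 0.013
ψ → (χ → θ) = min(1, 1 − 0.881 + 0.013) = min(1, 0.132) = 0.132
φ → (ψ → (χ → θ)) = min(1, 1 − 0.823 + 0.132) = min(1, 0.309) = 0.309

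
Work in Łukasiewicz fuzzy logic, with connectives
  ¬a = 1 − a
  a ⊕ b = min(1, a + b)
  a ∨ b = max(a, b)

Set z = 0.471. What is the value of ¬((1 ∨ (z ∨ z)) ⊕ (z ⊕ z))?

z ∨ z = max(0.471, 0.471) = 0.471
1 ∨ (z ∨ z) = max(1.000, 0.471) = 1.000
z ⊕ z = min(1, 0.471 + 0.471) = min(1, 0.942) = 0.942
(1 ∨ (z ∨ z)) ⊕ (z ⊕ z) = min(1, 1.000 + 0.942) = min(1, 1.942) = 1.000
¬((1 ∨ (z ∨ z)) ⊕ (z ⊕ z)) = 1 − 1.000 = 0.000

0.000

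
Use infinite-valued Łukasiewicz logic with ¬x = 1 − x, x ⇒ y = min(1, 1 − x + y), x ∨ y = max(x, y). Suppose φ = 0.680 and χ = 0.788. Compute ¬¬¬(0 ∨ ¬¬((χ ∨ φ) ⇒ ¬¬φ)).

0.108

χ ∨ φ = max(0.788, 0.680) = 0.788
¬φ = 1 − 0.680 = 0.320
¬¬φ = 1 − 0.320 = 0.680
(χ ∨ φ) ⇒ ¬¬φ = min(1, 1 − 0.788 + 0.680) = min(1, 0.892) = 0.892
¬((χ ∨ φ) ⇒ ¬¬φ) = 1 − 0.892 = 0.108
¬¬((χ ∨ φ) ⇒ ¬¬φ) = 1 − 0.108 = 0.892
0 ∨ ¬¬((χ ∨ φ) ⇒ ¬¬φ) = max(0.000, 0.892) = 0.892
¬(0 ∨ ¬¬((χ ∨ φ) ⇒ ¬¬φ)) = 1 − 0.892 = 0.108
¬¬(0 ∨ ¬¬((χ ∨ φ) ⇒ ¬¬φ)) = 1 − 0.108 = 0.892
¬¬¬(0 ∨ ¬¬((χ ∨ φ) ⇒ ¬¬φ)) = 1 − 0.892 = 0.108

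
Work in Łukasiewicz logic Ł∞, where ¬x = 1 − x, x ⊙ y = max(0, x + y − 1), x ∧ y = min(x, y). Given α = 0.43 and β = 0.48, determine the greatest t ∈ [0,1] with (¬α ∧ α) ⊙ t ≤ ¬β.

¬α = 1 − 0.43 = 0.57
¬α ∧ α = min(0.57, 0.43) = 0.43
So the left factor is ¬α ∧ α = 0.43.
¬β = 1 − 0.48 = 0.52
So the right-hand bound is ¬β = 0.52.
The residuum of the Łukasiewicz t-norm gives the supremum: min(1, 1 − 0.43 + 0.52).
1 − 0.43 + 0.52 = 1.09, so t = min(1, 1.09) = 1.00.
Check: 0.43 ⊙ 1.00 = max(0, 0.43) = 0.43 ≤ 0.52.

1.00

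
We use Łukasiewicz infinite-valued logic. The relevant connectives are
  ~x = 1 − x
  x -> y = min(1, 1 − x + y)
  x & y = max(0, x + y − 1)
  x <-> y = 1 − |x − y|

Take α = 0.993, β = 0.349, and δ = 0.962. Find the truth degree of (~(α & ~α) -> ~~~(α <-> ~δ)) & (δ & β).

0.266

~α = 1 − 0.993 = 0.007
α & ~α = max(0, 0.993 + 0.007 − 1) = max(0, 0.000) = 0.000
~(α & ~α) = 1 − 0.000 = 1.000
~δ = 1 − 0.962 = 0.038
α <-> ~δ = 1 − |0.993 − 0.038| = 1 − 0.955 = 0.045
~(α <-> ~δ) = 1 − 0.045 = 0.955
~~(α <-> ~δ) = 1 − 0.955 = 0.045
~~~(α <-> ~δ) = 1 − 0.045 = 0.955
~(α & ~α) -> ~~~(α <-> ~δ) = min(1, 1 − 1.000 + 0.955) = min(1, 0.955) = 0.955
δ & β = max(0, 0.962 + 0.349 − 1) = max(0, 0.311) = 0.311
(~(α & ~α) -> ~~~(α <-> ~δ)) & (δ & β) = max(0, 0.955 + 0.311 − 1) = max(0, 0.266) = 0.266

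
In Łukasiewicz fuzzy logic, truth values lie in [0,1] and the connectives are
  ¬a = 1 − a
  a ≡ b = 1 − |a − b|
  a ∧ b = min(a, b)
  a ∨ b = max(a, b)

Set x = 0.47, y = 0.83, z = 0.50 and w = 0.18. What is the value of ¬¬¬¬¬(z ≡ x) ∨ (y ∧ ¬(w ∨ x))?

0.53

z ≡ x = 1 − |0.50 − 0.47| = 1 − 0.03 = 0.97
¬(z ≡ x) = 1 − 0.97 = 0.03
¬¬(z ≡ x) = 1 − 0.03 = 0.97
¬¬¬(z ≡ x) = 1 − 0.97 = 0.03
¬¬¬¬(z ≡ x) = 1 − 0.03 = 0.97
¬¬¬¬¬(z ≡ x) = 1 − 0.97 = 0.03
w ∨ x = max(0.18, 0.47) = 0.47
¬(w ∨ x) = 1 − 0.47 = 0.53
y ∧ ¬(w ∨ x) = min(0.83, 0.53) = 0.53
¬¬¬¬¬(z ≡ x) ∨ (y ∧ ¬(w ∨ x)) = max(0.03, 0.53) = 0.53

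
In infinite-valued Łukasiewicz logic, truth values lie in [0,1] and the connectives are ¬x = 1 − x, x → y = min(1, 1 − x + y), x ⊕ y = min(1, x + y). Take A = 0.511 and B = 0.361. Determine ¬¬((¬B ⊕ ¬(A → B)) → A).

0.722

¬B = 1 − 0.361 = 0.639
A → B = min(1, 1 − 0.511 + 0.361) = min(1, 0.850) = 0.850
¬(A → B) = 1 − 0.850 = 0.150
¬B ⊕ ¬(A → B) = min(1, 0.639 + 0.150) = min(1, 0.789) = 0.789
(¬B ⊕ ¬(A → B)) → A = min(1, 1 − 0.789 + 0.511) = min(1, 0.722) = 0.722
¬((¬B ⊕ ¬(A → B)) → A) = 1 − 0.722 = 0.278
¬¬((¬B ⊕ ¬(A → B)) → A) = 1 − 0.278 = 0.722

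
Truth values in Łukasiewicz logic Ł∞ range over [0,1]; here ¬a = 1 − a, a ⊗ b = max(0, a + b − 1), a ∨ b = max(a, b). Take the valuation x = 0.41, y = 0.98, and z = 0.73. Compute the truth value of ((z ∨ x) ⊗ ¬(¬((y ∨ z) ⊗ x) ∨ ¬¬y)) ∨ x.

z ∨ x = max(0.73, 0.41) = 0.73
y ∨ z = max(0.98, 0.73) = 0.98
(y ∨ z) ⊗ x = max(0, 0.98 + 0.41 − 1) = max(0, 0.39) = 0.39
¬((y ∨ z) ⊗ x) = 1 − 0.39 = 0.61
¬y = 1 − 0.98 = 0.02
¬¬y = 1 − 0.02 = 0.98
¬((y ∨ z) ⊗ x) ∨ ¬¬y = max(0.61, 0.98) = 0.98
¬(¬((y ∨ z) ⊗ x) ∨ ¬¬y) = 1 − 0.98 = 0.02
(z ∨ x) ⊗ ¬(¬((y ∨ z) ⊗ x) ∨ ¬¬y) = max(0, 0.73 + 0.02 − 1) = max(0, -0.25) = 0.00
((z ∨ x) ⊗ ¬(¬((y ∨ z) ⊗ x) ∨ ¬¬y)) ∨ x = max(0.00, 0.41) = 0.41

0.41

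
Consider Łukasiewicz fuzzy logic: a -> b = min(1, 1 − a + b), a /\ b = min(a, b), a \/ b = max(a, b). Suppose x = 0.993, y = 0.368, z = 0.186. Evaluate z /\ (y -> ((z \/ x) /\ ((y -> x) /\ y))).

0.186

z \/ x = max(0.186, 0.993) = 0.993
y -> x = min(1, 1 − 0.368 + 0.993) = min(1, 1.625) = 1.000
(y -> x) /\ y = min(1.000, 0.368) = 0.368
(z \/ x) /\ ((y -> x) /\ y) = min(0.993, 0.368) = 0.368
y -> ((z \/ x) /\ ((y -> x) /\ y)) = min(1, 1 − 0.368 + 0.368) = min(1, 1.000) = 1.000
z /\ (y -> ((z \/ x) /\ ((y -> x) /\ y))) = min(0.186, 1.000) = 0.186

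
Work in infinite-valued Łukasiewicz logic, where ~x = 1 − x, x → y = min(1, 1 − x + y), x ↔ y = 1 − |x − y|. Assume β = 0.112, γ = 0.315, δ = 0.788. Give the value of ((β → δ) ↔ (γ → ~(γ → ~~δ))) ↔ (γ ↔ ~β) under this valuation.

0.742

β → δ = min(1, 1 − 0.112 + 0.788) = min(1, 1.676) = 1.000
~δ = 1 − 0.788 = 0.212
~~δ = 1 − 0.212 = 0.788
γ → ~~δ = min(1, 1 − 0.315 + 0.788) = min(1, 1.473) = 1.000
~(γ → ~~δ) = 1 − 1.000 = 0.000
γ → ~(γ → ~~δ) = min(1, 1 − 0.315 + 0.000) = min(1, 0.685) = 0.685
(β → δ) ↔ (γ → ~(γ → ~~δ)) = 1 − |1.000 − 0.685| = 1 − 0.315 = 0.685
~β = 1 − 0.112 = 0.888
γ ↔ ~β = 1 − |0.315 − 0.888| = 1 − 0.573 = 0.427
((β → δ) ↔ (γ → ~(γ → ~~δ))) ↔ (γ ↔ ~β) = 1 − |0.685 − 0.427| = 1 − 0.258 = 0.742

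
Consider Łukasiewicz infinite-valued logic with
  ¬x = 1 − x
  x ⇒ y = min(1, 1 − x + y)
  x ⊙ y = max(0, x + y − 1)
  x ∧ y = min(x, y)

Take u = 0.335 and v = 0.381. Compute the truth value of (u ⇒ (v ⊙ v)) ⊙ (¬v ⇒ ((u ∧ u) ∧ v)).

v ⊙ v = max(0, 0.381 + 0.381 − 1) = max(0, -0.238) = 0.000
u ⇒ (v ⊙ v) = min(1, 1 − 0.335 + 0.000) = min(1, 0.665) = 0.665
¬v = 1 − 0.381 = 0.619
u ∧ u = min(0.335, 0.335) = 0.335
(u ∧ u) ∧ v = min(0.335, 0.381) = 0.335
¬v ⇒ ((u ∧ u) ∧ v) = min(1, 1 − 0.619 + 0.335) = min(1, 0.716) = 0.716
(u ⇒ (v ⊙ v)) ⊙ (¬v ⇒ ((u ∧ u) ∧ v)) = max(0, 0.665 + 0.716 − 1) = max(0, 0.381) = 0.381

0.381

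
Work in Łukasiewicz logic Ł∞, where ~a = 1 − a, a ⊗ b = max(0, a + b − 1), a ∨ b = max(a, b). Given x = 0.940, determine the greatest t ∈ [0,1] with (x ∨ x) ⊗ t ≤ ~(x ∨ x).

x ∨ x = max(0.940, 0.940) = 0.940
So the left factor is x ∨ x = 0.940.
~(x ∨ x) = 1 − 0.940 = 0.060
So the right-hand bound is ~(x ∨ x) = 0.060.
The residuum of the Łukasiewicz t-norm gives the supremum: min(1, 1 − 0.940 + 0.060).
1 − 0.940 + 0.060 = 0.120, so t = min(1, 0.120) = 0.120.
Check: 0.940 ⊗ 0.120 = max(0, 0.060) = 0.060 ≤ 0.060.

0.120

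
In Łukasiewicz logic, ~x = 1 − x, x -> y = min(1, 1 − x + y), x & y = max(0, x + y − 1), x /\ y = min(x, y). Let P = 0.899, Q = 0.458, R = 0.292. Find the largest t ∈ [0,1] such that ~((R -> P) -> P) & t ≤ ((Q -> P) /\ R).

R -> P = min(1, 1 − 0.292 + 0.899) = min(1, 1.607) = 1.000
(R -> P) -> P = min(1, 1 − 1.000 + 0.899) = min(1, 0.899) = 0.899
~((R -> P) -> P) = 1 − 0.899 = 0.101
So the left factor is ~((R -> P) -> P) = 0.101.
Q -> P = min(1, 1 − 0.458 + 0.899) = min(1, 1.441) = 1.000
(Q -> P) /\ R = min(1.000, 0.292) = 0.292
So the right-hand bound is (Q -> P) /\ R = 0.292.
The residuum of the Łukasiewicz t-norm gives the supremum: min(1, 1 − 0.101 + 0.292).
1 − 0.101 + 0.292 = 1.191, so t = min(1, 1.191) = 1.000.
Check: 0.101 & 1.000 = max(0, 0.101) = 0.101 ≤ 0.292.

1.000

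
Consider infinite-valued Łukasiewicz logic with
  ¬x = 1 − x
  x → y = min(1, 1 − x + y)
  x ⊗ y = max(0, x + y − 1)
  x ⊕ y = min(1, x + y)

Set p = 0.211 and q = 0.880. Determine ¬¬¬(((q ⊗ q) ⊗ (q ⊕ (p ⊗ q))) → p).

0.520

q ⊗ q = max(0, 0.880 + 0.880 − 1) = max(0, 0.760) = 0.760
p ⊗ q = max(0, 0.211 + 0.880 − 1) = max(0, 0.091) = 0.091
q ⊕ (p ⊗ q) = min(1, 0.880 + 0.091) = min(1, 0.971) = 0.971
(q ⊗ q) ⊗ (q ⊕ (p ⊗ q)) = max(0, 0.760 + 0.971 − 1) = max(0, 0.731) = 0.731
((q ⊗ q) ⊗ (q ⊕ (p ⊗ q))) → p = min(1, 1 − 0.731 + 0.211) = min(1, 0.480) = 0.480
¬(((q ⊗ q) ⊗ (q ⊕ (p ⊗ q))) → p) = 1 − 0.480 = 0.520
¬¬(((q ⊗ q) ⊗ (q ⊕ (p ⊗ q))) → p) = 1 − 0.520 = 0.480
¬¬¬(((q ⊗ q) ⊗ (q ⊕ (p ⊗ q))) → p) = 1 − 0.480 = 0.520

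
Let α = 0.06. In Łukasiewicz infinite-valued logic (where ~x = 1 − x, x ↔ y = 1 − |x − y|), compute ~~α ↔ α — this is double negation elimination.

~α = 1 − 0.06 = 0.94
~~α = 1 − 0.94 = 0.06
~~α ↔ α = 1 − |0.06 − 0.06| = 1 − 0.00 = 1.00
(As expected: always 1 in Ł∞ since negation is involutive.)

1.00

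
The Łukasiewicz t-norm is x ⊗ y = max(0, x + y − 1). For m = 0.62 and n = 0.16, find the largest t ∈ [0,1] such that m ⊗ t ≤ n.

0.54

The residuum of the Łukasiewicz t-norm gives the supremum: min(1, 1 − 0.62 + 0.16).
1 − 0.62 + 0.16 = 0.54, so t = min(1, 0.54) = 0.54.
Check: 0.62 ⊗ 0.54 = max(0, 0.16) = 0.16 ≤ 0.16.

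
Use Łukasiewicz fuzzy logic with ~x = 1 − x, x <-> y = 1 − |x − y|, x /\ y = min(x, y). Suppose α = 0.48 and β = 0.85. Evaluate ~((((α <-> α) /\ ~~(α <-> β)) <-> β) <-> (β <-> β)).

0.22

α <-> α = 1 − |0.48 − 0.48| = 1 − 0.00 = 1.00
α <-> β = 1 − |0.48 − 0.85| = 1 − 0.37 = 0.63
~(α <-> β) = 1 − 0.63 = 0.37
~~(α <-> β) = 1 − 0.37 = 0.63
(α <-> α) /\ ~~(α <-> β) = min(1.00, 0.63) = 0.63
((α <-> α) /\ ~~(α <-> β)) <-> β = 1 − |0.63 − 0.85| = 1 − 0.22 = 0.78
β <-> β = 1 − |0.85 − 0.85| = 1 − 0.00 = 1.00
(((α <-> α) /\ ~~(α <-> β)) <-> β) <-> (β <-> β) = 1 − |0.78 − 1.00| = 1 − 0.22 = 0.78
~((((α <-> α) /\ ~~(α <-> β)) <-> β) <-> (β <-> β)) = 1 − 0.78 = 0.22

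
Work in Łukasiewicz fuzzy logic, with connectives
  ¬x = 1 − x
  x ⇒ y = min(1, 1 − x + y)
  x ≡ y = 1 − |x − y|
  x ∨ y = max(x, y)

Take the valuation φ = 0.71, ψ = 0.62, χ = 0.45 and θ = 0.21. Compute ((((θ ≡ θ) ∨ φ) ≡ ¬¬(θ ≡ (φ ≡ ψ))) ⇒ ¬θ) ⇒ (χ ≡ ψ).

θ ≡ θ = 1 − |0.21 − 0.21| = 1 − 0.00 = 1.00
(θ ≡ θ) ∨ φ = max(1.00, 0.71) = 1.00
φ ≡ ψ = 1 − |0.71 − 0.62| = 1 − 0.09 = 0.91
θ ≡ (φ ≡ ψ) = 1 − |0.21 − 0.91| = 1 − 0.70 = 0.30
¬(θ ≡ (φ ≡ ψ)) = 1 − 0.30 = 0.70
¬¬(θ ≡ (φ ≡ ψ)) = 1 − 0.70 = 0.30
((θ ≡ θ) ∨ φ) ≡ ¬¬(θ ≡ (φ ≡ ψ)) = 1 − |1.00 − 0.30| = 1 − 0.70 = 0.30
¬θ = 1 − 0.21 = 0.79
(((θ ≡ θ) ∨ φ) ≡ ¬¬(θ ≡ (φ ≡ ψ))) ⇒ ¬θ = min(1, 1 − 0.30 + 0.79) = min(1, 1.49) = 1.00
χ ≡ ψ = 1 − |0.45 − 0.62| = 1 − 0.17 = 0.83
((((θ ≡ θ) ∨ φ) ≡ ¬¬(θ ≡ (φ ≡ ψ))) ⇒ ¬θ) ⇒ (χ ≡ ψ) = min(1, 1 − 1.00 + 0.83) = min(1, 0.83) = 0.83

0.83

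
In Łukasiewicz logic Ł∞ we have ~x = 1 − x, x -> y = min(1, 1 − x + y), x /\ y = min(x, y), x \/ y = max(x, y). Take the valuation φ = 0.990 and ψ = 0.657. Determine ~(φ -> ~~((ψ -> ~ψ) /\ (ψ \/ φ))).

0.304

~ψ = 1 − 0.657 = 0.343
ψ -> ~ψ = min(1, 1 − 0.657 + 0.343) = min(1, 0.686) = 0.686
ψ \/ φ = max(0.657, 0.990) = 0.990
(ψ -> ~ψ) /\ (ψ \/ φ) = min(0.686, 0.990) = 0.686
~((ψ -> ~ψ) /\ (ψ \/ φ)) = 1 − 0.686 = 0.314
~~((ψ -> ~ψ) /\ (ψ \/ φ)) = 1 − 0.314 = 0.686
φ -> ~~((ψ -> ~ψ) /\ (ψ \/ φ)) = min(1, 1 − 0.990 + 0.686) = min(1, 0.696) = 0.696
~(φ -> ~~((ψ -> ~ψ) /\ (ψ \/ φ))) = 1 − 0.696 = 0.304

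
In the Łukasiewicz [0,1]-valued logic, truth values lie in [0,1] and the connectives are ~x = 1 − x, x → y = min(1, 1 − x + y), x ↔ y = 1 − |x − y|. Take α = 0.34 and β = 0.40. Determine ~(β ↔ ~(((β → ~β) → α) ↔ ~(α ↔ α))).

~β = 1 − 0.40 = 0.60
β → ~β = min(1, 1 − 0.40 + 0.60) = min(1, 1.20) = 1.00
(β → ~β) → α = min(1, 1 − 1.00 + 0.34) = min(1, 0.34) = 0.34
α ↔ α = 1 − |0.34 − 0.34| = 1 − 0.00 = 1.00
~(α ↔ α) = 1 − 1.00 = 0.00
((β → ~β) → α) ↔ ~(α ↔ α) = 1 − |0.34 − 0.00| = 1 − 0.34 = 0.66
~(((β → ~β) → α) ↔ ~(α ↔ α)) = 1 − 0.66 = 0.34
β ↔ ~(((β → ~β) → α) ↔ ~(α ↔ α)) = 1 − |0.40 − 0.34| = 1 − 0.06 = 0.94
~(β ↔ ~(((β → ~β) → α) ↔ ~(α ↔ α))) = 1 − 0.94 = 0.06

0.06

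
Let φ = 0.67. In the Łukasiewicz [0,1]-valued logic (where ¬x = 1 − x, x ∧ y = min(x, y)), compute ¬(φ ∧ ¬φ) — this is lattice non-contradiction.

0.67

¬φ = 1 − 0.67 = 0.33
φ ∧ ¬φ = min(0.67, 0.33) = 0.33
¬(φ ∧ ¬φ) = 1 − 0.33 = 0.67
(The value 0.67 < 1 shows this instance is not satisfied; not a Ł∞-tautology — its value is 1 − min(a, 1−a).)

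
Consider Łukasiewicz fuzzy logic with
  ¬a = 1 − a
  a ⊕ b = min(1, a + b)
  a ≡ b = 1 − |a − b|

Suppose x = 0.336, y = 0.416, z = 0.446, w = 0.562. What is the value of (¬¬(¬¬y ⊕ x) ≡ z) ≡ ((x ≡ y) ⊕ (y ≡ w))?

0.694

¬y = 1 − 0.416 = 0.584
¬¬y = 1 − 0.584 = 0.416
¬¬y ⊕ x = min(1, 0.416 + 0.336) = min(1, 0.752) = 0.752
¬(¬¬y ⊕ x) = 1 − 0.752 = 0.248
¬¬(¬¬y ⊕ x) = 1 − 0.248 = 0.752
¬¬(¬¬y ⊕ x) ≡ z = 1 − |0.752 − 0.446| = 1 − 0.306 = 0.694
x ≡ y = 1 − |0.336 − 0.416| = 1 − 0.080 = 0.920
y ≡ w = 1 − |0.416 − 0.562| = 1 − 0.146 = 0.854
(x ≡ y) ⊕ (y ≡ w) = min(1, 0.920 + 0.854) = min(1, 1.774) = 1.000
(¬¬(¬¬y ⊕ x) ≡ z) ≡ ((x ≡ y) ⊕ (y ≡ w)) = 1 − |0.694 − 1.000| = 1 − 0.306 = 0.694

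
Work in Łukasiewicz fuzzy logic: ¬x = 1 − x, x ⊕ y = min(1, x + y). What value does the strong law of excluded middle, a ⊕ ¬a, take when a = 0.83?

¬a = 1 − 0.83 = 0.17
a ⊕ ¬a = min(1, 0.83 + 0.17) = min(1, 1.00) = 1.00
(As expected: always 1 in Ł∞ since a ⊕ (1−a) = 1.)

1.00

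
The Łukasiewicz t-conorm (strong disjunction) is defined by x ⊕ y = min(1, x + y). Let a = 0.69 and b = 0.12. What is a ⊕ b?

a ⊕ b = min(1, 0.69 + 0.12) = min(1, 0.81) = 0.81
For comparison, the Gödel t-conorm max(x, y) would give 0.69.

0.81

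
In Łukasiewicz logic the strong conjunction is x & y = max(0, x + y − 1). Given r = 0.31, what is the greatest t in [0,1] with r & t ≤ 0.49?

The residuum of the Łukasiewicz t-norm gives the supremum: min(1, 1 − 0.31 + 0.49).
1 − 0.31 + 0.49 = 1.18, so t = min(1, 1.18) = 1.00.
Check: 0.31 & 1.00 = max(0, 0.31) = 0.31 ≤ 0.49.

1.00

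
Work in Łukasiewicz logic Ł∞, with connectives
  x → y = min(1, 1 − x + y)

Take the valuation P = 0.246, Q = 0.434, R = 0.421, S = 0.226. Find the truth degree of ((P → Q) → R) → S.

0.805

P → Q = min(1, 1 − 0.246 + 0.434) = min(1, 1.188) = 1.000
(P → Q) → R = min(1, 1 − 1.000 + 0.421) = min(1, 0.421) = 0.421
((P → Q) → R) → S = min(1, 1 − 0.421 + 0.226) = min(1, 0.805) = 0.805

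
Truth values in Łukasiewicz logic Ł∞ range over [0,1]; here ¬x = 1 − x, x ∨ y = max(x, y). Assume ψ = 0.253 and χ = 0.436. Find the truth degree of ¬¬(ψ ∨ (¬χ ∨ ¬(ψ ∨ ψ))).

0.747

¬χ = 1 − 0.436 = 0.564
ψ ∨ ψ = max(0.253, 0.253) = 0.253
¬(ψ ∨ ψ) = 1 − 0.253 = 0.747
¬χ ∨ ¬(ψ ∨ ψ) = max(0.564, 0.747) = 0.747
ψ ∨ (¬χ ∨ ¬(ψ ∨ ψ)) = max(0.253, 0.747) = 0.747
¬(ψ ∨ (¬χ ∨ ¬(ψ ∨ ψ))) = 1 − 0.747 = 0.253
¬¬(ψ ∨ (¬χ ∨ ¬(ψ ∨ ψ))) = 1 − 0.253 = 0.747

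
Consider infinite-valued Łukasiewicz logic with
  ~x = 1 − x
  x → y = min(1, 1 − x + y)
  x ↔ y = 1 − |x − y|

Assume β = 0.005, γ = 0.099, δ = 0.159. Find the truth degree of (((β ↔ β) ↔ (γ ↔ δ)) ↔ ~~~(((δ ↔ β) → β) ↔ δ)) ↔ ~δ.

β ↔ β = 1 − |0.005 − 0.005| = 1 − 0.000 = 1.000
γ ↔ δ = 1 − |0.099 − 0.159| = 1 − 0.060 = 0.940
(β ↔ β) ↔ (γ ↔ δ) = 1 − |1.000 − 0.940| = 1 − 0.060 = 0.940
δ ↔ β = 1 − |0.159 − 0.005| = 1 − 0.154 = 0.846
(δ ↔ β) → β = min(1, 1 − 0.846 + 0.005) = min(1, 0.159) = 0.159
((δ ↔ β) → β) ↔ δ = 1 − |0.159 − 0.159| = 1 − 0.000 = 1.000
~(((δ ↔ β) → β) ↔ δ) = 1 − 1.000 = 0.000
~~(((δ ↔ β) → β) ↔ δ) = 1 − 0.000 = 1.000
~~~(((δ ↔ β) → β) ↔ δ) = 1 − 1.000 = 0.000
((β ↔ β) ↔ (γ ↔ δ)) ↔ ~~~(((δ ↔ β) → β) ↔ δ) = 1 − |0.940 − 0.000| = 1 − 0.940 = 0.060
~δ = 1 − 0.159 = 0.841
(((β ↔ β) ↔ (γ ↔ δ)) ↔ ~~~(((δ ↔ β) → β) ↔ δ)) ↔ ~δ = 1 − |0.060 − 0.841| = 1 − 0.781 = 0.219

0.219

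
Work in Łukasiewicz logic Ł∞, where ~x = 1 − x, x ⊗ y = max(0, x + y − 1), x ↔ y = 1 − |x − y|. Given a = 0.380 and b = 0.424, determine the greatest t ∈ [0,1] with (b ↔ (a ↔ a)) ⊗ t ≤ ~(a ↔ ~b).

0.772

a ↔ a = 1 − |0.380 − 0.380| = 1 − 0.000 = 1.000
b ↔ (a ↔ a) = 1 − |0.424 − 1.000| = 1 − 0.576 = 0.424
So the left factor is b ↔ (a ↔ a) = 0.424.
~b = 1 − 0.424 = 0.576
a ↔ ~b = 1 − |0.380 − 0.576| = 1 − 0.196 = 0.804
~(a ↔ ~b) = 1 − 0.804 = 0.196
So the right-hand bound is ~(a ↔ ~b) = 0.196.
The residuum of the Łukasiewicz t-norm gives the supremum: min(1, 1 − 0.424 + 0.196).
1 − 0.424 + 0.196 = 0.772, so t = min(1, 0.772) = 0.772.
Check: 0.424 ⊗ 0.772 = max(0, 0.196) = 0.196 ≤ 0.196.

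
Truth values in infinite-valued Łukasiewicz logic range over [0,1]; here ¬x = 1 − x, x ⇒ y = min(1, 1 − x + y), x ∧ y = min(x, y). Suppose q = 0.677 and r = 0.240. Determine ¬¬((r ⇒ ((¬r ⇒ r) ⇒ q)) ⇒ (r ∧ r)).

0.240

¬r = 1 − 0.240 = 0.760
¬r ⇒ r = min(1, 1 − 0.760 + 0.240) = min(1, 0.480) = 0.480
(¬r ⇒ r) ⇒ q = min(1, 1 − 0.480 + 0.677) = min(1, 1.197) = 1.000
r ⇒ ((¬r ⇒ r) ⇒ q) = min(1, 1 − 0.240 + 1.000) = min(1, 1.760) = 1.000
r ∧ r = min(0.240, 0.240) = 0.240
(r ⇒ ((¬r ⇒ r) ⇒ q)) ⇒ (r ∧ r) = min(1, 1 − 1.000 + 0.240) = min(1, 0.240) = 0.240
¬((r ⇒ ((¬r ⇒ r) ⇒ q)) ⇒ (r ∧ r)) = 1 − 0.240 = 0.760
¬¬((r ⇒ ((¬r ⇒ r) ⇒ q)) ⇒ (r ∧ r)) = 1 − 0.760 = 0.240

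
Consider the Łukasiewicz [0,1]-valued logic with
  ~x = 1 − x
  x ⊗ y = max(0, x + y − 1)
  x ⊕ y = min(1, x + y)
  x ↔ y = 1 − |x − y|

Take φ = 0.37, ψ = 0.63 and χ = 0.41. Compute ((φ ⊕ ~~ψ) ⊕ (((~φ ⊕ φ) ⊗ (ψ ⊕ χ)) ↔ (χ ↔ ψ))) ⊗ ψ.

0.63

~ψ = 1 − 0.63 = 0.37
~~ψ = 1 − 0.37 = 0.63
φ ⊕ ~~ψ = min(1, 0.37 + 0.63) = min(1, 1.00) = 1.00
~φ = 1 − 0.37 = 0.63
~φ ⊕ φ = min(1, 0.63 + 0.37) = min(1, 1.00) = 1.00
ψ ⊕ χ = min(1, 0.63 + 0.41) = min(1, 1.04) = 1.00
(~φ ⊕ φ) ⊗ (ψ ⊕ χ) = max(0, 1.00 + 1.00 − 1) = max(0, 1.00) = 1.00
χ ↔ ψ = 1 − |0.41 − 0.63| = 1 − 0.22 = 0.78
((~φ ⊕ φ) ⊗ (ψ ⊕ χ)) ↔ (χ ↔ ψ) = 1 − |1.00 − 0.78| = 1 − 0.22 = 0.78
(φ ⊕ ~~ψ) ⊕ (((~φ ⊕ φ) ⊗ (ψ ⊕ χ)) ↔ (χ ↔ ψ)) = min(1, 1.00 + 0.78) = min(1, 1.78) = 1.00
((φ ⊕ ~~ψ) ⊕ (((~φ ⊕ φ) ⊗ (ψ ⊕ χ)) ↔ (χ ↔ ψ))) ⊗ ψ = max(0, 1.00 + 0.63 − 1) = max(0, 0.63) = 0.63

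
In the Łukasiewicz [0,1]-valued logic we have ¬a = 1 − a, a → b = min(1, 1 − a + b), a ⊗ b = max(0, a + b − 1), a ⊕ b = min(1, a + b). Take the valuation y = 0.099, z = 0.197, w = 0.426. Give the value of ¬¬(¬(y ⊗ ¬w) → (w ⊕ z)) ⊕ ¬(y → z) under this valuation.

0.623

¬w = 1 − 0.426 = 0.574
y ⊗ ¬w = max(0, 0.099 + 0.574 − 1) = max(0, -0.327) = 0.000
¬(y ⊗ ¬w) = 1 − 0.000 = 1.000
w ⊕ z = min(1, 0.426 + 0.197) = min(1, 0.623) = 0.623
¬(y ⊗ ¬w) → (w ⊕ z) = min(1, 1 − 1.000 + 0.623) = min(1, 0.623) = 0.623
¬(¬(y ⊗ ¬w) → (w ⊕ z)) = 1 − 0.623 = 0.377
¬¬(¬(y ⊗ ¬w) → (w ⊕ z)) = 1 − 0.377 = 0.623
y → z = min(1, 1 − 0.099 + 0.197) = min(1, 1.098) = 1.000
¬(y → z) = 1 − 1.000 = 0.000
¬¬(¬(y ⊗ ¬w) → (w ⊕ z)) ⊕ ¬(y → z) = min(1, 0.623 + 0.000) = min(1, 0.623) = 0.623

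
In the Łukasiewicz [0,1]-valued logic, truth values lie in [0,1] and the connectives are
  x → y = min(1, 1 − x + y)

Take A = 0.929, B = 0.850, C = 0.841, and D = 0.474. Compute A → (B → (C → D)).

0.854

C → D = min(1, 1 − 0.841 + 0.474) = min(1, 0.633) = 0.633
B → (C → D) = min(1, 1 − 0.850 + 0.633) = min(1, 0.783) = 0.783
A → (B → (C → D)) = min(1, 1 − 0.929 + 0.783) = min(1, 0.854) = 0.854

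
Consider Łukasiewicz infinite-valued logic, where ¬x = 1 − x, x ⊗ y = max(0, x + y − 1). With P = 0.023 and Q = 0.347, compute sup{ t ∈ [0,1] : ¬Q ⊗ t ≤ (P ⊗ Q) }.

0.347

¬Q = 1 − 0.347 = 0.653
So the left factor is ¬Q = 0.653.
P ⊗ Q = max(0, 0.023 + 0.347 − 1) = max(0, -0.630) = 0.000
So the right-hand bound is P ⊗ Q = 0.000.
The residuum of the Łukasiewicz t-norm gives the supremum: min(1, 1 − 0.653 + 0.000).
1 − 0.653 + 0.000 = 0.347, so t = min(1, 0.347) = 0.347.
Check: 0.653 ⊗ 0.347 = max(0, 0.000) = 0.000 ≤ 0.000.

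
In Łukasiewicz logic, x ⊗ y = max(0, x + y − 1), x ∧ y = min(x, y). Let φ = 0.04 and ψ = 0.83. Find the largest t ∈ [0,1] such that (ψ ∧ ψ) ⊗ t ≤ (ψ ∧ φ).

0.21

ψ ∧ ψ = min(0.83, 0.83) = 0.83
So the left factor is ψ ∧ ψ = 0.83.
ψ ∧ φ = min(0.83, 0.04) = 0.04
So the right-hand bound is ψ ∧ φ = 0.04.
The residuum of the Łukasiewicz t-norm gives the supremum: min(1, 1 − 0.83 + 0.04).
1 − 0.83 + 0.04 = 0.21, so t = min(1, 0.21) = 0.21.
Check: 0.83 ⊗ 0.21 = max(0, 0.04) = 0.04 ≤ 0.04.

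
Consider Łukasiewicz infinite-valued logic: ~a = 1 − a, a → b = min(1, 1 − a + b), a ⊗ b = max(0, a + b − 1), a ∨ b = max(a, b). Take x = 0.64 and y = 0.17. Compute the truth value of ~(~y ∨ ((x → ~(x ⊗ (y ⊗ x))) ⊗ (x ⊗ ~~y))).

~y = 1 − 0.17 = 0.83
y ⊗ x = max(0, 0.17 + 0.64 − 1) = max(0, -0.19) = 0.00
x ⊗ (y ⊗ x) = max(0, 0.64 + 0.00 − 1) = max(0, -0.36) = 0.00
~(x ⊗ (y ⊗ x)) = 1 − 0.00 = 1.00
x → ~(x ⊗ (y ⊗ x)) = min(1, 1 − 0.64 + 1.00) = min(1, 1.36) = 1.00
~~y = 1 − 0.83 = 0.17
x ⊗ ~~y = max(0, 0.64 + 0.17 − 1) = max(0, -0.19) = 0.00
(x → ~(x ⊗ (y ⊗ x))) ⊗ (x ⊗ ~~y) = max(0, 1.00 + 0.00 − 1) = max(0, 0.00) = 0.00
~y ∨ ((x → ~(x ⊗ (y ⊗ x))) ⊗ (x ⊗ ~~y)) = max(0.83, 0.00) = 0.83
~(~y ∨ ((x → ~(x ⊗ (y ⊗ x))) ⊗ (x ⊗ ~~y))) = 1 − 0.83 = 0.17

0.17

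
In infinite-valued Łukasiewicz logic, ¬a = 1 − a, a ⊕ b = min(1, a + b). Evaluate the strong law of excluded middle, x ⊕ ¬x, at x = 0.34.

1.00

¬x = 1 − 0.34 = 0.66
x ⊕ ¬x = min(1, 0.34 + 0.66) = min(1, 1.00) = 1.00
(As expected: always 1 in Ł∞ since a ⊕ (1−a) = 1.)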